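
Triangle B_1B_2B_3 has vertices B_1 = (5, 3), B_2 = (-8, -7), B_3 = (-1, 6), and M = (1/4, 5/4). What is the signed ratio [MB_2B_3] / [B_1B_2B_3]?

[B_1B_2B_3] = ½·(5·(-7−6) + (-8)·(6−3) + (-1)·(3−(-7))) = ½·(-65 − 24 − 10) = -99/2.
[MB_2B_3] = ½·((1/4)·(-7−6) + (-8)·(6−(5/4)) + (-1)·(5/4−(-7))) = ½·(-13/4 − 38 − 33/4) = -99/4, so the ratio is (-99/4)/(-99/2) = 1/2.

1/2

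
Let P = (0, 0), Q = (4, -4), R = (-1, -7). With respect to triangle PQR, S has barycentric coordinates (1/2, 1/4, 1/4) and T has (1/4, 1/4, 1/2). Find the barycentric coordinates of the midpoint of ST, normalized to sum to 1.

Since both coordinate triples sum to 1, the midpoint's barycentrics are the componentwise average.
(1/2+1/4)/2 = 3/8; similarly 1/4 and 3/8.

(3/8, 1/4, 3/8)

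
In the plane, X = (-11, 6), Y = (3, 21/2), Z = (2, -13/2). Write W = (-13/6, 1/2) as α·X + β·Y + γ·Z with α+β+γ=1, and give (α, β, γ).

Signed area of the reference triangle: [XYZ] = ½·((-11)·(21/2−(-13/2)) + 3·(-13/2−6) + 2·(6−(21/2))) = ½·(-187 − 75/2 − 9) = -467/4.
[WYZ] = ½·((-13/6)·(21/2−(-13/2)) + 3·(-13/2−(1/2)) + 2·(1/2−(21/2))) = ½·(-221/6 − 21 − 20) = -467/12, so the X-coordinate is (-467/12)/(-467/4) = 1/3.
[XWZ] = ½·((-11)·(1/2−(-13/2)) + (-13/6)·(-13/2−6) + 2·(6−(1/2))) = ½·(-77 + 325/12 + 11) = -467/24, so the Y-coordinate is 1/6.
[XYW] = ½·((-11)·(21/2−(1/2)) + 3·(1/2−6) + (-13/6)·(6−(21/2))) = ½·(-110 − 33/2 + 39/4) = -467/8, so the Z-coordinate is 1/2.

(1/3, 1/6, 1/2)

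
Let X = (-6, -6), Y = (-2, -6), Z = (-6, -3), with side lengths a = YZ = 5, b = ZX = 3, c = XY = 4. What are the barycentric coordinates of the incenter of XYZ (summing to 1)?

The incenter has barycentric coordinates proportional to the opposite side lengths: (5 : 3 : 4).
Normalizing by 5+3+4 = 12 gives (5/12, 1/4, 1/3).

(5/12, 1/4, 1/3)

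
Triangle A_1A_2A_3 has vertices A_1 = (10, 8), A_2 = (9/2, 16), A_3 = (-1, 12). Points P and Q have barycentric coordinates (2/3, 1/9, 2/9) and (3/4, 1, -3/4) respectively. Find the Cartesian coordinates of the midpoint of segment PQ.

Barycentric coordinates of the midpoint are the average: (17/24, 5/9, -19/72).
Converting: (17/24)·A_1 + (5/9)·A_2 + (-19/72)·A_3 = (709/72, 205/18).

(709/72, 205/18)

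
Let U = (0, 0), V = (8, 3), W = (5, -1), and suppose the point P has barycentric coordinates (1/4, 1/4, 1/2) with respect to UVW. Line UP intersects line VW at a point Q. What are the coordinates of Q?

Line UP meets VW where the U-coordinate vanishes; zeroing P's U-weight and renormalizing leaves V, W-weights 1/4 : 1/2 → (1/3, 2/3).
So Q = (1/3)·V + (2/3)·W = (6, 1/3).

(6, 1/3)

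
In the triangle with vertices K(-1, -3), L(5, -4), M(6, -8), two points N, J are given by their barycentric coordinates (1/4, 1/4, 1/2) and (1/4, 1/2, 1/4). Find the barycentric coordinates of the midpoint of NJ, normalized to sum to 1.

(1/4, 3/8, 3/8)

Since both coordinate triples sum to 1, the midpoint's barycentrics are the componentwise average.
(1/4+1/4)/2 = 1/4; similarly 3/8 and 3/8.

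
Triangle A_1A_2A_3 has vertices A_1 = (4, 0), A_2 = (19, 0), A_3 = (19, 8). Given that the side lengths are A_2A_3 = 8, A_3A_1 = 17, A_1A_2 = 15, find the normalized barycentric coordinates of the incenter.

The incenter has barycentric coordinates proportional to the opposite side lengths: (8 : 17 : 15).
Normalizing by 8+17+15 = 40 gives (1/5, 17/40, 3/8).

(1/5, 17/40, 3/8)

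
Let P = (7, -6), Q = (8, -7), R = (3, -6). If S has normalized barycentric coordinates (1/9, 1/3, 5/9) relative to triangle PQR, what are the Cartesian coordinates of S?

S = (1/9)·P + (1/3)·Q + (5/9)·R.
x-coordinate: (1/9)·7 + (1/3)·8 + (5/9)·3 = 46/9.
y-coordinate: (1/9)·(-6) + (1/3)·(-7) + (5/9)·(-6) = -19/3.

(46/9, -19/3)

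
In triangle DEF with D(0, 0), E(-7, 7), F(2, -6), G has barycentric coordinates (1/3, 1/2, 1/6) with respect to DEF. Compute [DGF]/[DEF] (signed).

1/2

The signed ratio [DGF]/[DEF] equals the barycentric coordinate of G at vertex E, which is 1/2.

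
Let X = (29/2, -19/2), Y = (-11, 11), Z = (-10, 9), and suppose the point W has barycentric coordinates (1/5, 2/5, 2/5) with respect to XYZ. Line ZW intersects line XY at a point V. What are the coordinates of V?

Line ZW meets XY where the Z-coordinate vanishes; zeroing W's Z-weight and renormalizing leaves X, Y-weights 1/5 : 2/5 → (1/3, 2/3).
So V = (1/3)·X + (2/3)·Y = (-5/2, 25/6).

(-5/2, 25/6)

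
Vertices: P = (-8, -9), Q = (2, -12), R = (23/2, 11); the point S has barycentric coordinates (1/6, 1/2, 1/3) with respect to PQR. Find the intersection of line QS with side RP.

(5, 13/3)

Line QS meets RP where the Q-coordinate vanishes; zeroing S's Q-weight and renormalizing leaves R, P-weights 1/3 : 1/6 → (2/3, 1/3).
So T = (2/3)·R + (1/3)·P = (5, 13/3).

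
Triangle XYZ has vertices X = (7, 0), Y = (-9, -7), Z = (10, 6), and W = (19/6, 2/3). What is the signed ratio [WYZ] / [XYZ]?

[XYZ] = ½·(7·(-7−6) + (-9)·(6−0) + 10·(0−(-7))) = ½·(-91 − 54 + 70) = -75/2.
[WYZ] = ½·((19/6)·(-7−6) + (-9)·(6−(2/3)) + 10·(2/3−(-7))) = ½·(-247/6 − 48 + 230/3) = -25/4, so the ratio is (-25/4)/(-75/2) = 1/6.

1/6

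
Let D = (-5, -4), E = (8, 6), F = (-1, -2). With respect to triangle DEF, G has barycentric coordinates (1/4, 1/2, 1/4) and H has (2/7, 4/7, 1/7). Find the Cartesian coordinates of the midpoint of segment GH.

Barycentric coordinates of the midpoint are the average: (15/56, 15/28, 11/56).
Converting: (15/56)·D + (15/28)·E + (11/56)·F = (11/4, 7/4).

(11/4, 7/4)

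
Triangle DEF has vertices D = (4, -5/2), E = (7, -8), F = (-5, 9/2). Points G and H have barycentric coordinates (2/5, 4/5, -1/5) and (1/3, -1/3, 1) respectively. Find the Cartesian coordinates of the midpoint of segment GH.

(11/10, -59/60)

Barycentric coordinates of the midpoint are the average: (11/30, 7/30, 2/5).
Converting: (11/30)·D + (7/30)·E + (2/5)·F = (11/10, -59/60).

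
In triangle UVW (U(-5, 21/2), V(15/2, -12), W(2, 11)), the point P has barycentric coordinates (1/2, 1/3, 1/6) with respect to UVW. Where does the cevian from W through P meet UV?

(0, 3/2)

Line WP meets UV where the W-coordinate vanishes; zeroing P's W-weight and renormalizing leaves U, V-weights 1/2 : 1/3 → (3/5, 2/5).
So Q = (3/5)·U + (2/5)·V = (0, 3/2).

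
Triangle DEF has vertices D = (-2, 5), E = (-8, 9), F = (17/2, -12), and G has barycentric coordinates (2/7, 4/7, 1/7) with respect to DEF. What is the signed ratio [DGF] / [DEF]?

The signed ratio [DGF]/[DEF] equals the barycentric coordinate of G at vertex E, which is 4/7.

4/7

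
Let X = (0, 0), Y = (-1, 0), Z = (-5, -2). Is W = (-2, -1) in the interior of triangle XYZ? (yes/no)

no

Barycentric coordinates of W: (1, -1/2, 1/2).
The three coordinates are positive, negative, positive; a point is interior exactly when all three are positive.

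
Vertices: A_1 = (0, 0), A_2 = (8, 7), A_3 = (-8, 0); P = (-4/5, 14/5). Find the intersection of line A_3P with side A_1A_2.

Barycentric coordinates of P with respect to A_1A_2A_3: (1/10, 2/5, 1/2).
On side A_1A_2 the A_3-coordinate is zero; dropping P's A_3-weight 1/2 and renormalizing the remaining 1/10 : 2/5 gives weights 1/5, 4/5 on A_1, A_2.
Q = (1/5)·(0, 0) + (4/5)·(8, 7) = (32/5, 28/5).

(32/5, 28/5)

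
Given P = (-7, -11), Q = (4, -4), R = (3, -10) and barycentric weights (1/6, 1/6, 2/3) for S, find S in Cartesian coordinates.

S = (1/6)·P + (1/6)·Q + (2/3)·R.
x-coordinate: (1/6)·(-7) + (1/6)·4 + (2/3)·3 = 3/2.
y-coordinate: (1/6)·(-11) + (1/6)·(-4) + (2/3)·(-10) = -55/6.

(3/2, -55/6)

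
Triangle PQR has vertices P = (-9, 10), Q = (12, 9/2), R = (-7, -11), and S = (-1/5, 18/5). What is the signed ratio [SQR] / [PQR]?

2/5

[PQR] = ½·((-9)·(9/2−(-11)) + 12·(-11−10) + (-7)·(10−(9/2))) = ½·(-279/2 − 252 − 77/2) = -215.
[SQR] = ½·((-1/5)·(9/2−(-11)) + 12·(-11−(18/5)) + (-7)·(18/5−(9/2))) = ½·(-31/10 − 876/5 + 63/10) = -86, so the ratio is (-86)/(-215) = 2/5.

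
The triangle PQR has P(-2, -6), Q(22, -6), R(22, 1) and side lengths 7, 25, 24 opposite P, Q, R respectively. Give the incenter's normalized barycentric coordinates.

(1/8, 25/56, 3/7)

The incenter has barycentric coordinates proportional to the opposite side lengths: (7 : 25 : 24).
Normalizing by 7+25+24 = 56 gives (1/8, 25/56, 3/7).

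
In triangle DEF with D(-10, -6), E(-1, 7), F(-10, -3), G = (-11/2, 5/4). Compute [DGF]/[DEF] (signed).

[DEF] = ½·((-10)·(7−(-3)) + (-1)·(-3−(-6)) + (-10)·(-6−7)) = ½·(-100 − 3 + 130) = 27/2.
[DGF] = ½·((-10)·(5/4−(-3)) + (-11/2)·(-3−(-6)) + (-10)·(-6−(5/4))) = ½·(-85/2 − 33/2 + 145/2) = 27/4, so the ratio is (27/4)/(27/2) = 1/2.

1/2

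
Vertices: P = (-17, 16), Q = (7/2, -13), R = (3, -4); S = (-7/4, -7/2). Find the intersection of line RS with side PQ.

Barycentric coordinates of S with respect to PQR: (1/4, 1/2, 1/4).
On side PQ the R-coordinate is zero; dropping S's R-weight 1/4 and renormalizing the remaining 1/4 : 1/2 gives weights 1/3, 2/3 on P, Q.
T = (1/3)·(-17, 16) + (2/3)·(7/2, -13) = (-10/3, -10/3).

(-10/3, -10/3)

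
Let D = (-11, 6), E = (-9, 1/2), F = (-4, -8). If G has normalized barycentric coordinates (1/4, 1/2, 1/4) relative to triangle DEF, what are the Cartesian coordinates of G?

G = (1/4)·D + (1/2)·E + (1/4)·F.
x-coordinate: (1/4)·(-11) + (1/2)·(-9) + (1/4)·(-4) = -33/4.
y-coordinate: (1/4)·6 + (1/2)·(1/2) + (1/4)·(-8) = -1/4.

(-33/4, -1/4)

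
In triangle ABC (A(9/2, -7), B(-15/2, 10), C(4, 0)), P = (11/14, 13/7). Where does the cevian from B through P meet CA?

(41/10, -7/5)

Barycentric coordinates of P with respect to ABC: (1/7, 2/7, 4/7).
On side CA the B-coordinate is zero; dropping P's B-weight 2/7 and renormalizing the remaining 4/7 : 1/7 gives weights 4/5, 1/5 on C, A.
Q = (4/5)·(4, 0) + (1/5)·(9/2, -7) = (41/10, -7/5).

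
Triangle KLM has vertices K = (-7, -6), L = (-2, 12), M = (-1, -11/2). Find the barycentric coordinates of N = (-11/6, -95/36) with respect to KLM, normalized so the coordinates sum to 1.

(1/9, 1/6, 13/18)

Signed area of the reference triangle: [KLM] = ½·((-7)·(12−(-11/2)) + (-2)·(-11/2−(-6)) + (-1)·(-6−12)) = ½·(-245/2 − 1 + 18) = -211/4.
[NLM] = ½·((-11/6)·(12−(-11/2)) + (-2)·(-11/2−(-95/36)) + (-1)·(-95/36−12)) = ½·(-385/12 + 103/18 + 527/36) = -211/36, so the K-coordinate is (-211/36)/(-211/4) = 1/9.
[KNM] = ½·((-7)·(-95/36−(-11/2)) + (-11/6)·(-11/2−(-6)) + (-1)·(-6−(-95/36))) = ½·(-721/36 − 11/12 + 121/36) = -211/24, so the L-coordinate is 1/6.
[KLN] = ½·((-7)·(12−(-95/36)) + (-2)·(-95/36−(-6)) + (-11/6)·(-6−12)) = ½·(-3689/36 − 121/18 + 33) = -2743/72, so the M-coordinate is 13/18.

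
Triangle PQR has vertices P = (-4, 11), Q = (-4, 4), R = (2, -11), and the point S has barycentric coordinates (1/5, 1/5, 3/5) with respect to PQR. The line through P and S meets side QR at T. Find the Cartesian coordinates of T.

(1/2, -29/4)

Line PS meets QR where the P-coordinate vanishes; zeroing S's P-weight and renormalizing leaves Q, R-weights 1/5 : 3/5 → (1/4, 3/4).
So T = (1/4)·Q + (3/4)·R = (1/2, -29/4).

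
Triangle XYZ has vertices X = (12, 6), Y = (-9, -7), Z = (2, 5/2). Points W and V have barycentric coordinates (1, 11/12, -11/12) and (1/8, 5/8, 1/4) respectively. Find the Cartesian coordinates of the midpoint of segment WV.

(-41/48, -137/48)

Barycentric coordinates of the midpoint are the average: (9/16, 37/48, -1/3).
Converting: (9/16)·X + (37/48)·Y + (-1/3)·Z = (-41/48, -137/48).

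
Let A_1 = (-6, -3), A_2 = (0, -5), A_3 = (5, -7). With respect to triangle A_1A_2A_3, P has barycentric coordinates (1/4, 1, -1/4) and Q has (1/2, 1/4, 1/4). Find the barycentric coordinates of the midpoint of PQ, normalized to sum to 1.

(3/8, 5/8, 0)

Since both coordinate triples sum to 1, the midpoint's barycentrics are the componentwise average.
(1/4+1/2)/2 = 3/8; similarly 5/8 and 0.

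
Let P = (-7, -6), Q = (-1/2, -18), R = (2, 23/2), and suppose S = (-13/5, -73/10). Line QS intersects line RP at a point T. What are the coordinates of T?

Barycentric coordinates of S with respect to PQR: (2/5, 2/5, 1/5).
On side RP the Q-coordinate is zero; dropping S's Q-weight 2/5 and renormalizing the remaining 1/5 : 2/5 gives weights 1/3, 2/3 on R, P.
T = (1/3)·(2, 23/2) + (2/3)·(-7, -6) = (-4, -1/6).

(-4, -1/6)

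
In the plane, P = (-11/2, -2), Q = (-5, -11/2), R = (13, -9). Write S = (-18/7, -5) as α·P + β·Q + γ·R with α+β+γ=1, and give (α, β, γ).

(2/7, 4/7, 1/7)

Signed area of the reference triangle: [PQR] = ½·((-11/2)·(-11/2−(-9)) + (-5)·(-9−(-2)) + 13·(-2−(-11/2))) = ½·(-77/4 + 35 + 91/2) = 245/8.
[SQR] = ½·((-18/7)·(-11/2−(-9)) + (-5)·(-9−(-5)) + 13·(-5−(-11/2))) = ½·(-9 + 20 + 13/2) = 35/4, so the P-coordinate is (35/4)/(245/8) = 2/7.
[PSR] = ½·((-11/2)·(-5−(-9)) + (-18/7)·(-9−(-2)) + 13·(-2−(-5))) = ½·(-22 + 18 + 39) = 35/2, so the Q-coordinate is 4/7.
[PQS] = ½·((-11/2)·(-11/2−(-5)) + (-5)·(-5−(-2)) + (-18/7)·(-2−(-11/2))) = ½·(11/4 + 15 − 9) = 35/8, so the R-coordinate is 1/7.
Check: 2/7 + 4/7 + 1/7 = 1.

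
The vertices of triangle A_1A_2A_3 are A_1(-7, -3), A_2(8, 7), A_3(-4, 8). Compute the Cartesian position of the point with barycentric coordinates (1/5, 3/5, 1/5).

P = (1/5)·A_1 + (3/5)·A_2 + (1/5)·A_3.
x-coordinate: (1/5)·(-7) + (3/5)·8 + (1/5)·(-4) = 13/5.
y-coordinate: (1/5)·(-3) + (3/5)·7 + (1/5)·8 = 26/5.

(13/5, 26/5)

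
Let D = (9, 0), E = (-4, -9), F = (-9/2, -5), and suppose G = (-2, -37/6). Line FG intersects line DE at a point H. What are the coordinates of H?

Barycentric coordinates of G with respect to DEF: (1/6, 1/2, 1/3).
On side DE the F-coordinate is zero; dropping G's F-weight 1/3 and renormalizing the remaining 1/6 : 1/2 gives weights 1/4, 3/4 on D, E.
H = (1/4)·(9, 0) + (3/4)·(-4, -9) = (-3/4, -27/4).

(-3/4, -27/4)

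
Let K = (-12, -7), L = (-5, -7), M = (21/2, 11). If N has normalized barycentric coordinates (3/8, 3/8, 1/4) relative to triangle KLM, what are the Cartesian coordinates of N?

(-15/4, -5/2)

N = (3/8)·K + (3/8)·L + (1/4)·M.
x-coordinate: (3/8)·(-12) + (3/8)·(-5) + (1/4)·(21/2) = -15/4.
y-coordinate: (3/8)·(-7) + (3/8)·(-7) + (1/4)·11 = -5/2.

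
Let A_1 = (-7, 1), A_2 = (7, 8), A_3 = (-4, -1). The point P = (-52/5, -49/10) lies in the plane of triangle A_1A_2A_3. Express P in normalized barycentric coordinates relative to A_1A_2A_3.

(3/10, -1/2, 6/5)

Signed area of the reference triangle: [A_1A_2A_3] = ½·((-7)·(8−(-1)) + 7·(-1−1) + (-4)·(1−8)) = ½·(-63 − 14 + 28) = -49/2.
[PA_2A_3] = ½·((-52/5)·(8−(-1)) + 7·(-1−(-49/10)) + (-4)·(-49/10−8)) = ½·(-468/5 + 273/10 + 258/5) = -147/20, so the A_1-coordinate is (-147/20)/(-49/2) = 3/10.
[A_1PA_3] = ½·((-7)·(-49/10−(-1)) + (-52/5)·(-1−1) + (-4)·(1−(-49/10))) = ½·(273/10 + 104/5 − 118/5) = 49/4, so the A_2-coordinate is -1/2.
[A_1A_2P] = ½·((-7)·(8−(-49/10)) + 7·(-49/10−1) + (-52/5)·(1−8)) = ½·(-903/10 − 413/10 + 364/5) = -147/5, so the A_3-coordinate is 6/5.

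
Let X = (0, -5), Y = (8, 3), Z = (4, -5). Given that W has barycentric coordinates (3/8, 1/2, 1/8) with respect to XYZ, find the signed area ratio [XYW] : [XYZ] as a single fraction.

1/8

The signed ratio [XYW]/[XYZ] equals the barycentric coordinate of W at vertex Z, which is 1/8.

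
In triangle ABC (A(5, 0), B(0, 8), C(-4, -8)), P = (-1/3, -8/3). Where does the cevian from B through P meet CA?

(-2/5, -24/5)

Barycentric coordinates of P with respect to ABC: (1/3, 1/6, 1/2).
On side CA the B-coordinate is zero; dropping P's B-weight 1/6 and renormalizing the remaining 1/2 : 1/3 gives weights 3/5, 2/5 on C, A.
Q = (3/5)·(-4, -8) + (2/5)·(5, 0) = (-2/5, -24/5).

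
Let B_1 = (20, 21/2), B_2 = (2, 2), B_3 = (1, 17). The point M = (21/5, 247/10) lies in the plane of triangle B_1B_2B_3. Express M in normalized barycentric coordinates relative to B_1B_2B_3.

Signed area of the reference triangle: [B_1B_2B_3] = ½·(20·(2−17) + 2·(17−(21/2)) + 1·(21/2−2)) = ½·(-300 + 13 + 17/2) = -557/4.
[MB_2B_3] = ½·((21/5)·(2−17) + 2·(17−(247/10)) + 1·(247/10−2)) = ½·(-63 − 77/5 + 227/10) = -557/20, so the B_1-coordinate is (-557/20)/(-557/4) = 1/5.
[B_1MB_3] = ½·(20·(247/10−17) + (21/5)·(17−(21/2)) + 1·(21/2−(247/10))) = ½·(154 + 273/10 − 71/5) = 1671/20, so the B_2-coordinate is -3/5.
[B_1B_2M] = ½·(20·(2−(247/10)) + 2·(247/10−(21/2)) + (21/5)·(21/2−2)) = ½·(-454 + 142/5 + 357/10) = -3899/20, so the B_3-coordinate is 7/5.
Check: 1/5 − 3/5 + 7/5 = 1.

(1/5, -3/5, 7/5)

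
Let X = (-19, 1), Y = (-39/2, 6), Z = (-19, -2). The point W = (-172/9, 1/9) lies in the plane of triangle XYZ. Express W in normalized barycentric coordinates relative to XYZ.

(1/9, 2/9, 2/3)

Signed area of the reference triangle: [XYZ] = ½·((-19)·(6−(-2)) + (-39/2)·(-2−1) + (-19)·(1−6)) = ½·(-152 + 117/2 + 95) = 3/4.
[WYZ] = ½·((-172/9)·(6−(-2)) + (-39/2)·(-2−(1/9)) + (-19)·(1/9−6)) = ½·(-1376/9 + 247/6 + 1007/9) = 1/12, so the X-coordinate is (1/12)/(3/4) = 1/9.
[XWZ] = ½·((-19)·(1/9−(-2)) + (-172/9)·(-2−1) + (-19)·(1−(1/9))) = ½·(-361/9 + 172/3 − 152/9) = 1/6, so the Y-coordinate is 2/9.
[XYW] = ½·((-19)·(6−(1/9)) + (-39/2)·(1/9−1) + (-172/9)·(1−6)) = ½·(-1007/9 + 52/3 + 860/9) = 1/2, so the Z-coordinate is 2/3.
Check: 1/9 + 2/9 + 2/3 = 1.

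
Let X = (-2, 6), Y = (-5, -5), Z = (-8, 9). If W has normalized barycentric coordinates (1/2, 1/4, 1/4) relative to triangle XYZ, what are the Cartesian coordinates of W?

(-17/4, 4)

W = (1/2)·X + (1/4)·Y + (1/4)·Z.
x-coordinate: (1/2)·(-2) + (1/4)·(-5) + (1/4)·(-8) = -17/4.
y-coordinate: (1/2)·6 + (1/4)·(-5) + (1/4)·9 = 4.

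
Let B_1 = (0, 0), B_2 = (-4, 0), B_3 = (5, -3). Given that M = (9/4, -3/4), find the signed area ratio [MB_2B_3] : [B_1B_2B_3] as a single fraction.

[B_1B_2B_3] = ½·(0·(0−(-3)) + (-4)·(-3−0) + 5·(0−0)) = ½·(0 + 12 + 0) = 6.
[MB_2B_3] = ½·((9/4)·(0−(-3)) + (-4)·(-3−(-3/4)) + 5·(-3/4−0)) = ½·(27/4 + 9 − 15/4) = 6, so the ratio is 6/6 = 1.

1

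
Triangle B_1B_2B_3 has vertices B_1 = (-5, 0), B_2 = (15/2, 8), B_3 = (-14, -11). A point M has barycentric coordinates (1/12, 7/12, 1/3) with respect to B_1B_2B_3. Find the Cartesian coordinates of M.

M = (1/12)·B_1 + (7/12)·B_2 + (1/3)·B_3.
x-coordinate: (1/12)·(-5) + (7/12)·(15/2) + (1/3)·(-14) = -17/24.
y-coordinate: (1/12)·0 + (7/12)·8 + (1/3)·(-11) = 1.

(-17/24, 1)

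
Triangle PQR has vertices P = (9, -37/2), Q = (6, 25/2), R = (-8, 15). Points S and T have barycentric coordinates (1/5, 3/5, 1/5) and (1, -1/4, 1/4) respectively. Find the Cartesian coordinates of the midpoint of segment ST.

(93/20, -443/80)

Barycentric coordinates of the midpoint are the average: (3/5, 7/40, 9/40).
Converting: (3/5)·P + (7/40)·Q + (9/40)·R = (93/20, -443/80).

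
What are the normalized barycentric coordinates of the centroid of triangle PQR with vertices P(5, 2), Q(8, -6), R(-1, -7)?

(1/3, 1/3, 1/3)

The centroid is the average of the vertices, so each weight is 1/3.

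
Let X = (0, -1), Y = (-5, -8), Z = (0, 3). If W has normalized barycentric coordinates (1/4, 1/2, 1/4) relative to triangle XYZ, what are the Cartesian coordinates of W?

W = (1/4)·X + (1/2)·Y + (1/4)·Z.
x-coordinate: (1/4)·0 + (1/2)·(-5) + (1/4)·0 = -5/2.
y-coordinate: (1/4)·(-1) + (1/2)·(-8) + (1/4)·3 = -7/2.

(-5/2, -7/2)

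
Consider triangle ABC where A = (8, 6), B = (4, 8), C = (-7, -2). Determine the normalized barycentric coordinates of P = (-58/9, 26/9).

(-7/9, 10/9, 2/3)

Signed area of the reference triangle: [ABC] = ½·(8·(8−(-2)) + 4·(-2−6) + (-7)·(6−8)) = ½·(80 − 32 + 14) = 31.
[PBC] = ½·((-58/9)·(8−(-2)) + 4·(-2−(26/9)) + (-7)·(26/9−8)) = ½·(-580/9 − 176/9 + 322/9) = -217/9, so the A-coordinate is (-217/9)/31 = -7/9.
[APC] = ½·(8·(26/9−(-2)) + (-58/9)·(-2−6) + (-7)·(6−(26/9))) = ½·(352/9 + 464/9 − 196/9) = 310/9, so the B-coordinate is 10/9.
[ABP] = ½·(8·(8−(26/9)) + 4·(26/9−6) + (-58/9)·(6−8)) = ½·(368/9 − 112/9 + 116/9) = 62/3, so the C-coordinate is 2/3.
Check: -7/9 + 10/9 + 2/3 = 1.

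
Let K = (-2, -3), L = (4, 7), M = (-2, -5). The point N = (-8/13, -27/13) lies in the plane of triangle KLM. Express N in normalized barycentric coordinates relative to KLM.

Signed area of the reference triangle: [KLM] = ½·((-2)·(7−(-5)) + 4·(-5−(-3)) + (-2)·(-3−7)) = ½·(-24 − 8 + 20) = -6.
[NLM] = ½·((-8/13)·(7−(-5)) + 4·(-5−(-27/13)) + (-2)·(-27/13−7)) = ½·(-96/13 − 152/13 + 236/13) = -6/13, so the K-coordinate is (-6/13)/(-6) = 1/13.
[KNM] = ½·((-2)·(-27/13−(-5)) + (-8/13)·(-5−(-3)) + (-2)·(-3−(-27/13))) = ½·(-76/13 + 16/13 + 24/13) = -18/13, so the L-coordinate is 3/13.
[KLN] = ½·((-2)·(7−(-27/13)) + 4·(-27/13−(-3)) + (-8/13)·(-3−7)) = ½·(-236/13 + 48/13 + 80/13) = -54/13, so the M-coordinate is 9/13.

(1/13, 3/13, 9/13)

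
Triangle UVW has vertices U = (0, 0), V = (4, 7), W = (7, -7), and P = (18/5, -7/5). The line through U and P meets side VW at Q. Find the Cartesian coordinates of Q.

Barycentric coordinates of P with respect to UVW: (2/5, 1/5, 2/5).
On side VW the U-coordinate is zero; dropping P's U-weight 2/5 and renormalizing the remaining 1/5 : 2/5 gives weights 1/3, 2/3 on V, W.
Q = (1/3)·(4, 7) + (2/3)·(7, -7) = (6, -7/3).

(6, -7/3)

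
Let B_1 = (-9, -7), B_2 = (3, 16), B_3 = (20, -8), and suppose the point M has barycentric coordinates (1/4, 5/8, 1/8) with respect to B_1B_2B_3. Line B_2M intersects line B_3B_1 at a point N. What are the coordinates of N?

(2/3, -22/3)

Line B_2M meets B_3B_1 where the B_2-coordinate vanishes; zeroing M's B_2-weight and renormalizing leaves B_3, B_1-weights 1/8 : 1/4 → (1/3, 2/3).
So N = (1/3)·B_3 + (2/3)·B_1 = (2/3, -22/3).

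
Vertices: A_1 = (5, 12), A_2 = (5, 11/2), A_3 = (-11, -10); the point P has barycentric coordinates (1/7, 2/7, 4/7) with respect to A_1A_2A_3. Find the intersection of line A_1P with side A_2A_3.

Line A_1P meets A_2A_3 where the A_1-coordinate vanishes; zeroing P's A_1-weight and renormalizing leaves A_2, A_3-weights 2/7 : 4/7 → (1/3, 2/3).
So Q = (1/3)·A_2 + (2/3)·A_3 = (-17/3, -29/6).

(-17/3, -29/6)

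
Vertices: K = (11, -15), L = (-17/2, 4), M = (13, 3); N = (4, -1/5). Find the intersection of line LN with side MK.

Barycentric coordinates of N with respect to KLM: (1/5, 2/5, 2/5).
On side MK the L-coordinate is zero; dropping N's L-weight 2/5 and renormalizing the remaining 2/5 : 1/5 gives weights 2/3, 1/3 on M, K.
J = (2/3)·(13, 3) + (1/3)·(11, -15) = (37/3, -3).

(37/3, -3)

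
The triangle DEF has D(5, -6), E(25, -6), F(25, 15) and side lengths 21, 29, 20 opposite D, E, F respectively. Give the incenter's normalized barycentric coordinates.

(3/10, 29/70, 2/7)

The incenter has barycentric coordinates proportional to the opposite side lengths: (21 : 29 : 20).
Normalizing by 21+29+20 = 70 gives (3/10, 29/70, 2/7).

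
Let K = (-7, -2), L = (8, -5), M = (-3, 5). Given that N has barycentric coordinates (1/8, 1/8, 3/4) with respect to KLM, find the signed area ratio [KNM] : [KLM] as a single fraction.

The signed ratio [KNM]/[KLM] equals the barycentric coordinate of N at vertex L, which is 1/8.

1/8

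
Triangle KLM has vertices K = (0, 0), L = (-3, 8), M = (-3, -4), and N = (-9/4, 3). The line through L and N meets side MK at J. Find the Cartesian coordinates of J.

(-3/2, -2)

Barycentric coordinates of N with respect to KLM: (1/4, 1/2, 1/4).
On side MK the L-coordinate is zero; dropping N's L-weight 1/2 and renormalizing the remaining 1/4 : 1/4 gives weights 1/2, 1/2 on M, K.
J = (1/2)·(-3, -4) + (1/2)·(0, 0) = (-3/2, -2).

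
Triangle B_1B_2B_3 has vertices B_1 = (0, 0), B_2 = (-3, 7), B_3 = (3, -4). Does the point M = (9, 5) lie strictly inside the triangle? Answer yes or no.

Barycentric coordinates of M: (-40/3, 17/3, 26/3).
The three coordinates are negative, positive, positive; a point is interior exactly when all three are positive.

no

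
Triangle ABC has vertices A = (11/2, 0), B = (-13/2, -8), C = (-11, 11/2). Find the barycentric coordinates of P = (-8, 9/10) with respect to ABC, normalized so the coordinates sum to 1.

Signed area of the reference triangle: [ABC] = ½·((11/2)·(-8−(11/2)) + (-13/2)·(11/2−0) + (-11)·(0−(-8))) = ½·(-297/4 − 143/4 − 88) = -99.
[PBC] = ½·((-8)·(-8−(11/2)) + (-13/2)·(11/2−(9/10)) + (-11)·(9/10−(-8))) = ½·(108 − 299/10 − 979/10) = -99/10, so the A-coordinate is (-99/10)/(-99) = 1/10.
[APC] = ½·((11/2)·(9/10−(11/2)) + (-8)·(11/2−0) + (-11)·(0−(9/10))) = ½·(-253/10 − 44 + 99/10) = -297/10, so the B-coordinate is 3/10.
[ABP] = ½·((11/2)·(-8−(9/10)) + (-13/2)·(9/10−0) + (-8)·(0−(-8))) = ½·(-979/20 − 117/20 − 64) = -297/5, so the C-coordinate is 3/5.

(1/10, 3/10, 3/5)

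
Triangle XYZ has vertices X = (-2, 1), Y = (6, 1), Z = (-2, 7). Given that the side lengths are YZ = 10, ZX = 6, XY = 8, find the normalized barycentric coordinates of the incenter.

The incenter has barycentric coordinates proportional to the opposite side lengths: (10 : 6 : 8).
Normalizing by 10+6+8 = 24 gives (5/12, 1/4, 1/3).

(5/12, 1/4, 1/3)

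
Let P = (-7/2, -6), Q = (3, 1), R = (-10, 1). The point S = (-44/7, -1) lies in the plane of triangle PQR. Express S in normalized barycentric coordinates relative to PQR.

Signed area of the reference triangle: [PQR] = ½·((-7/2)·(1−1) + 3·(1−(-6)) + (-10)·(-6−1)) = ½·(0 + 21 + 70) = 91/2.
[SQR] = ½·((-44/7)·(1−1) + 3·(1−(-1)) + (-10)·(-1−1)) = ½·(0 + 6 + 20) = 13, so the P-coordinate is 13/(91/2) = 2/7.
[PSR] = ½·((-7/2)·(-1−1) + (-44/7)·(1−(-6)) + (-10)·(-6−(-1))) = ½·(7 − 44 + 50) = 13/2, so the Q-coordinate is 1/7.
[PQS] = ½·((-7/2)·(1−(-1)) + 3·(-1−(-6)) + (-44/7)·(-6−1)) = ½·(-7 + 15 + 44) = 26, so the R-coordinate is 4/7.
Check: 2/7 + 1/7 + 4/7 = 1.

(2/7, 1/7, 4/7)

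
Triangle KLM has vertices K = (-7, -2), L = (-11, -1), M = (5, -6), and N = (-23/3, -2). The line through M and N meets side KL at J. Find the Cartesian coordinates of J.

(-51/5, -6/5)

Barycentric coordinates of N with respect to KLM: (1/6, 2/3, 1/6).
On side KL the M-coordinate is zero; dropping N's M-weight 1/6 and renormalizing the remaining 1/6 : 2/3 gives weights 1/5, 4/5 on K, L.
J = (1/5)·(-7, -2) + (4/5)·(-11, -1) = (-51/5, -6/5).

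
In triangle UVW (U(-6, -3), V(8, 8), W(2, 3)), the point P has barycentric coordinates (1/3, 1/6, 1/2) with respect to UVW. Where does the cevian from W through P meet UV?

Line WP meets UV where the W-coordinate vanishes; zeroing P's W-weight and renormalizing leaves U, V-weights 1/3 : 1/6 → (2/3, 1/3).
So Q = (2/3)·U + (1/3)·V = (-4/3, 2/3).

(-4/3, 2/3)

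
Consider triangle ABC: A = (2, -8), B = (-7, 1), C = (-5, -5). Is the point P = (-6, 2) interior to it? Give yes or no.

Barycentric coordinates of P: (2/9, 23/18, -1/2).
The three coordinates are positive, positive, negative; a point is interior exactly when all three are positive.

no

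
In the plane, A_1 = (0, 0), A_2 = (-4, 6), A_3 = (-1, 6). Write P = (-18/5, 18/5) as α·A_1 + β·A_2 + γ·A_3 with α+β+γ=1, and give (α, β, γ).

(2/5, 1, -2/5)

Signed area of the reference triangle: [A_1A_2A_3] = ½·(0·(6−6) + (-4)·(6−0) + (-1)·(0−6)) = ½·(0 − 24 + 6) = -9.
[PA_2A_3] = ½·((-18/5)·(6−6) + (-4)·(6−(18/5)) + (-1)·(18/5−6)) = ½·(0 − 48/5 + 12/5) = -18/5, so the A_1-coordinate is (-18/5)/(-9) = 2/5.
[A_1PA_3] = ½·(0·(18/5−6) + (-18/5)·(6−0) + (-1)·(0−(18/5))) = ½·(0 − 108/5 + 18/5) = -9, so the A_2-coordinate is 1.
[A_1A_2P] = ½·(0·(6−(18/5)) + (-4)·(18/5−0) + (-18/5)·(0−6)) = ½·(0 − 72/5 + 108/5) = 18/5, so the A_3-coordinate is -2/5.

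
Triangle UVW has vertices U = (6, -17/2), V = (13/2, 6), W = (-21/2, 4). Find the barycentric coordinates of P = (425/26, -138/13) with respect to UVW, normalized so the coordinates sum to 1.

(16/13, 5/13, -8/13)

Signed area of the reference triangle: [UVW] = ½·(6·(6−4) + (13/2)·(4−(-17/2)) + (-21/2)·(-17/2−6)) = ½·(12 + 325/4 + 609/4) = 491/4.
[PVW] = ½·((425/26)·(6−4) + (13/2)·(4−(-138/13)) + (-21/2)·(-138/13−6)) = ½·(425/13 + 95 + 2268/13) = 1964/13, so the U-coordinate is (1964/13)/(491/4) = 16/13.
[UPW] = ½·(6·(-138/13−4) + (425/26)·(4−(-17/2)) + (-21/2)·(-17/2−(-138/13))) = ½·(-1140/13 + 10625/52 − 1155/52) = 2455/52, so the V-coordinate is 5/13.
[UVP] = ½·(6·(6−(-138/13)) + (13/2)·(-138/13−(-17/2)) + (425/26)·(-17/2−6)) = ½·(1296/13 − 55/4 − 12325/52) = -982/13, so the W-coordinate is -8/13.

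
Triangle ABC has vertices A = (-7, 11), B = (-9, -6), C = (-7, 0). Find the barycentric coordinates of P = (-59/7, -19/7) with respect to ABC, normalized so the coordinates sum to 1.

Signed area of the reference triangle: [ABC] = ½·((-7)·(-6−0) + (-9)·(0−11) + (-7)·(11−(-6))) = ½·(42 + 99 − 119) = 11.
[PBC] = ½·((-59/7)·(-6−0) + (-9)·(0−(-19/7)) + (-7)·(-19/7−(-6))) = ½·(354/7 − 171/7 − 23) = 11/7, so the A-coordinate is (11/7)/11 = 1/7.
[APC] = ½·((-7)·(-19/7−0) + (-59/7)·(0−11) + (-7)·(11−(-19/7))) = ½·(19 + 649/7 − 96) = 55/7, so the B-coordinate is 5/7.
[ABP] = ½·((-7)·(-6−(-19/7)) + (-9)·(-19/7−11) + (-59/7)·(11−(-6))) = ½·(23 + 864/7 − 1003/7) = 11/7, so the C-coordinate is 1/7.
Check: 1/7 + 5/7 + 1/7 = 1.

(1/7, 5/7, 1/7)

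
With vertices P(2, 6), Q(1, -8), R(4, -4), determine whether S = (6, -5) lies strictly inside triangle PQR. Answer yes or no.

no

Barycentric coordinates of S: (-11/38, -9/19, 67/38).
The three coordinates are negative, negative, positive; a point is interior exactly when all three are positive.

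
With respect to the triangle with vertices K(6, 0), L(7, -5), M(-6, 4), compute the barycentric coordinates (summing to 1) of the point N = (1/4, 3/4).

Signed area of the reference triangle: [KLM] = ½·(6·(-5−4) + 7·(4−0) + (-6)·(0−(-5))) = ½·(-54 + 28 − 30) = -28.
[NLM] = ½·((1/4)·(-5−4) + 7·(4−(3/4)) + (-6)·(3/4−(-5))) = ½·(-9/4 + 91/4 − 69/2) = -7, so the K-coordinate is (-7)/(-28) = 1/4.
[KNM] = ½·(6·(3/4−4) + (1/4)·(4−0) + (-6)·(0−(3/4))) = ½·(-39/2 + 1 + 9/2) = -7, so the L-coordinate is 1/4.
[KLN] = ½·(6·(-5−(3/4)) + 7·(3/4−0) + (1/4)·(0−(-5))) = ½·(-69/2 + 21/4 + 5/4) = -14, so the M-coordinate is 1/2.
Check: 1/4 + 1/4 + 1/2 = 1.

(1/4, 1/4, 1/2)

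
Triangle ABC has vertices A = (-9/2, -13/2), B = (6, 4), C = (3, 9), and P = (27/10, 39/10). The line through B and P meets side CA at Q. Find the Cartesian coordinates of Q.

Barycentric coordinates of P with respect to ABC: (1/5, 2/5, 2/5).
On side CA the B-coordinate is zero; dropping P's B-weight 2/5 and renormalizing the remaining 2/5 : 1/5 gives weights 2/3, 1/3 on C, A.
Q = (2/3)·(3, 9) + (1/3)·(-9/2, -13/2) = (1/2, 23/6).

(1/2, 23/6)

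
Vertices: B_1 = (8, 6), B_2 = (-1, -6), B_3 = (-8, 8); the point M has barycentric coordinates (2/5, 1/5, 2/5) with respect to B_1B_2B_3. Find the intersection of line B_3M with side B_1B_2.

Line B_3M meets B_1B_2 where the B_3-coordinate vanishes; zeroing M's B_3-weight and renormalizing leaves B_1, B_2-weights 2/5 : 1/5 → (2/3, 1/3).
So N = (2/3)·B_1 + (1/3)·B_2 = (5, 2).

(5, 2)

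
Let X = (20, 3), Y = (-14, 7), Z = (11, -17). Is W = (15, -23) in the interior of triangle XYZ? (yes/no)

Barycentric coordinates of W: (-27/358, -67/358, 226/179).
The three coordinates are negative, negative, positive; a point is interior exactly when all three are positive.

no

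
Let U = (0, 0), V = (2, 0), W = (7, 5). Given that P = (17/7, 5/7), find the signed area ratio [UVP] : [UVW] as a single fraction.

[UVW] = ½·(0·(0−5) + 2·(5−0) + 7·(0−0)) = ½·(0 + 10 + 0) = 5.
[UVP] = ½·(0·(0−(5/7)) + 2·(5/7−0) + (17/7)·(0−0)) = ½·(0 + 10/7 + 0) = 5/7, so the ratio is (5/7)/5 = 1/7.

1/7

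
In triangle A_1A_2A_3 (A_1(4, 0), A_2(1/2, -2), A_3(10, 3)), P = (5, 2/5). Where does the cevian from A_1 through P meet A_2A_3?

(21/4, 1/2)

Barycentric coordinates of P with respect to A_1A_2A_3: (1/5, 2/5, 2/5).
On side A_2A_3 the A_1-coordinate is zero; dropping P's A_1-weight 1/5 and renormalizing the remaining 2/5 : 2/5 gives weights 1/2, 1/2 on A_2, A_3.
Q = (1/2)·(1/2, -2) + (1/2)·(10, 3) = (21/4, 1/2).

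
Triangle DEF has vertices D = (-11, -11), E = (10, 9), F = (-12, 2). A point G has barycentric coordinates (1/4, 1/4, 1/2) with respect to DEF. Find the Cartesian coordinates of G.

(-25/4, 1/2)

G = (1/4)·D + (1/4)·E + (1/2)·F.
x-coordinate: (1/4)·(-11) + (1/4)·10 + (1/2)·(-12) = -25/4.
y-coordinate: (1/4)·(-11) + (1/4)·9 + (1/2)·2 = 1/2.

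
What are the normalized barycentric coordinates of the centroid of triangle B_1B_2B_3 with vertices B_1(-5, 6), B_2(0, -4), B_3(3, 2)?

(1/3, 1/3, 1/3)

The centroid is the average of the vertices, so each weight is 1/3.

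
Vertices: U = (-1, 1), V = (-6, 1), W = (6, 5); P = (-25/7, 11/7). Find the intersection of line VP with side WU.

(5/2, 3)

Barycentric coordinates of P with respect to UVW: (1/7, 5/7, 1/7).
On side WU the V-coordinate is zero; dropping P's V-weight 5/7 and renormalizing the remaining 1/7 : 1/7 gives weights 1/2, 1/2 on W, U.
Q = (1/2)·(6, 5) + (1/2)·(-1, 1) = (5/2, 3).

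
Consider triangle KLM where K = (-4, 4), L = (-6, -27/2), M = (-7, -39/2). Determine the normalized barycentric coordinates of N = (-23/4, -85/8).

Signed area of the reference triangle: [KLM] = ½·((-4)·(-27/2−(-39/2)) + (-6)·(-39/2−4) + (-7)·(4−(-27/2))) = ½·(-24 + 141 − 245/2) = -11/4.
[NLM] = ½·((-23/4)·(-27/2−(-39/2)) + (-6)·(-39/2−(-85/8)) + (-7)·(-85/8−(-27/2))) = ½·(-69/2 + 213/4 − 161/8) = -11/16, so the K-coordinate is (-11/16)/(-11/4) = 1/4.
[KNM] = ½·((-4)·(-85/8−(-39/2)) + (-23/4)·(-39/2−4) + (-7)·(4−(-85/8))) = ½·(-71/2 + 1081/8 − 819/8) = -11/8, so the L-coordinate is 1/2.
[KLN] = ½·((-4)·(-27/2−(-85/8)) + (-6)·(-85/8−4) + (-23/4)·(4−(-27/2))) = ½·(23/2 + 351/4 − 805/8) = -11/16, so the M-coordinate is 1/4.

(1/4, 1/2, 1/4)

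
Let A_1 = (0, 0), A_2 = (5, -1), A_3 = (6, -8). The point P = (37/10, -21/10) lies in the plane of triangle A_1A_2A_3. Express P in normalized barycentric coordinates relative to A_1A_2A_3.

(3/10, 1/2, 1/5)

Signed area of the reference triangle: [A_1A_2A_3] = ½·(0·(-1−(-8)) + 5·(-8−0) + 6·(0−(-1))) = ½·(0 − 40 + 6) = -17.
[PA_2A_3] = ½·((37/10)·(-1−(-8)) + 5·(-8−(-21/10)) + 6·(-21/10−(-1))) = ½·(259/10 − 59/2 − 33/5) = -51/10, so the A_1-coordinate is (-51/10)/(-17) = 3/10.
[A_1PA_3] = ½·(0·(-21/10−(-8)) + (37/10)·(-8−0) + 6·(0−(-21/10))) = ½·(0 − 148/5 + 63/5) = -17/2, so the A_2-coordinate is 1/2.
[A_1A_2P] = ½·(0·(-1−(-21/10)) + 5·(-21/10−0) + (37/10)·(0−(-1))) = ½·(0 − 21/2 + 37/10) = -17/5, so the A_3-coordinate is 1/5.
Check: 3/10 + 1/2 + 1/5 = 1.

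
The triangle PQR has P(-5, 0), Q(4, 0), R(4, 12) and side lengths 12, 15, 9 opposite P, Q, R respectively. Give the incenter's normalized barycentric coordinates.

(1/3, 5/12, 1/4)

The incenter has barycentric coordinates proportional to the opposite side lengths: (12 : 15 : 9).
Normalizing by 12+15+9 = 36 gives (1/3, 5/12, 1/4).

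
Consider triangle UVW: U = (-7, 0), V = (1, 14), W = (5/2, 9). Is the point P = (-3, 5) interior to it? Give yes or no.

yes

Barycentric coordinates of P: (67/122, 23/122, 16/61).
The three coordinates are positive, positive, positive; a point is interior exactly when all three are positive.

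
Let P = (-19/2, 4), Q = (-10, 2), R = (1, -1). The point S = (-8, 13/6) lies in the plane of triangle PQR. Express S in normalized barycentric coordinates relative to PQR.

(1/3, 1/2, 1/6)

Signed area of the reference triangle: [PQR] = ½·((-19/2)·(2−(-1)) + (-10)·(-1−4) + 1·(4−2)) = ½·(-57/2 + 50 + 2) = 47/4.
[SQR] = ½·((-8)·(2−(-1)) + (-10)·(-1−(13/6)) + 1·(13/6−2)) = ½·(-24 + 95/3 + 1/6) = 47/12, so the P-coordinate is (47/12)/(47/4) = 1/3.
[PSR] = ½·((-19/2)·(13/6−(-1)) + (-8)·(-1−4) + 1·(4−(13/6))) = ½·(-361/12 + 40 + 11/6) = 47/8, so the Q-coordinate is 1/2.
[PQS] = ½·((-19/2)·(2−(13/6)) + (-10)·(13/6−4) + (-8)·(4−2)) = ½·(19/12 + 55/3 − 16) = 47/24, so the R-coordinate is 1/6.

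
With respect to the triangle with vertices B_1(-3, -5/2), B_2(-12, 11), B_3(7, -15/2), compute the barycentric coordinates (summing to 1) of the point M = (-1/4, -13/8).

Signed area of the reference triangle: [B_1B_2B_3] = ½·((-3)·(11−(-15/2)) + (-12)·(-15/2−(-5/2)) + 7·(-5/2−11)) = ½·(-111/2 + 60 − 189/2) = -45.
[MB_2B_3] = ½·((-1/4)·(11−(-15/2)) + (-12)·(-15/2−(-13/8)) + 7·(-13/8−11)) = ½·(-37/8 + 141/2 − 707/8) = -45/4, so the B_1-coordinate is (-45/4)/(-45) = 1/4.
[B_1MB_3] = ½·((-3)·(-13/8−(-15/2)) + (-1/4)·(-15/2−(-5/2)) + 7·(-5/2−(-13/8))) = ½·(-141/8 + 5/4 − 49/8) = -45/4, so the B_2-coordinate is 1/4.
[B_1B_2M] = ½·((-3)·(11−(-13/8)) + (-12)·(-13/8−(-5/2)) + (-1/4)·(-5/2−11)) = ½·(-303/8 − 21/2 + 27/8) = -45/2, so the B_3-coordinate is 1/2.
Check: 1/4 + 1/4 + 1/2 = 1.

(1/4, 1/4, 1/2)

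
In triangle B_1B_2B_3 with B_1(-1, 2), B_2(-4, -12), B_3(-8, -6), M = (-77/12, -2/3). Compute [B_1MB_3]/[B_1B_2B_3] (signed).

-1/3

[B_1B_2B_3] = ½·((-1)·(-12−(-6)) + (-4)·(-6−2) + (-8)·(2−(-12))) = ½·(6 + 32 − 112) = -37.
[B_1MB_3] = ½·((-1)·(-2/3−(-6)) + (-77/12)·(-6−2) + (-8)·(2−(-2/3))) = ½·(-16/3 + 154/3 − 64/3) = 37/3, so the ratio is (37/3)/(-37) = -1/3.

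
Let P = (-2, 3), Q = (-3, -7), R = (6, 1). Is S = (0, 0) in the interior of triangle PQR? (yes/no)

Barycentric coordinates of S: (39/82, 10/41, 23/82).
The three coordinates are positive, positive, positive; a point is interior exactly when all three are positive.

yes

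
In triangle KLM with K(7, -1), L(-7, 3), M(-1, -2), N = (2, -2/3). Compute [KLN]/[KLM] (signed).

[KLM] = ½·(7·(3−(-2)) + (-7)·(-2−(-1)) + (-1)·(-1−3)) = ½·(35 + 7 + 4) = 23.
[KLN] = ½·(7·(3−(-2/3)) + (-7)·(-2/3−(-1)) + 2·(-1−3)) = ½·(77/3 − 7/3 − 8) = 23/3, so the ratio is (23/3)/23 = 1/3.

1/3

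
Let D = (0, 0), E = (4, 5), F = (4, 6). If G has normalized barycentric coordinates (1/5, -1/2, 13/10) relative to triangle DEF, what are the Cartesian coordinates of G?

G = (1/5)·D + (-1/2)·E + (13/10)·F.
x-coordinate: (1/5)·0 + (-1/2)·4 + (13/10)·4 = 16/5.
y-coordinate: (1/5)·0 + (-1/2)·5 + (13/10)·6 = 53/10.

(16/5, 53/10)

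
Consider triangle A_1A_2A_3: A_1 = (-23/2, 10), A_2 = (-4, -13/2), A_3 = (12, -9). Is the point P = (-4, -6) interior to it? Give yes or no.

Barycentric coordinates of P: (32/981, 934/981, 5/327).
The three coordinates are positive, positive, positive; a point is interior exactly when all three are positive.

yes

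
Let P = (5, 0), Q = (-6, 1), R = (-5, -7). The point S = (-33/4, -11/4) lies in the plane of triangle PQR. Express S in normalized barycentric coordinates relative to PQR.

(-1/4, 3/4, 1/2)

Signed area of the reference triangle: [PQR] = ½·(5·(1−(-7)) + (-6)·(-7−0) + (-5)·(0−1)) = ½·(40 + 42 + 5) = 87/2.
[SQR] = ½·((-33/4)·(1−(-7)) + (-6)·(-7−(-11/4)) + (-5)·(-11/4−1)) = ½·(-66 + 51/2 + 75/4) = -87/8, so the P-coordinate is (-87/8)/(87/2) = -1/4.
[PSR] = ½·(5·(-11/4−(-7)) + (-33/4)·(-7−0) + (-5)·(0−(-11/4))) = ½·(85/4 + 231/4 − 55/4) = 261/8, so the Q-coordinate is 3/4.
[PQS] = ½·(5·(1−(-11/4)) + (-6)·(-11/4−0) + (-33/4)·(0−1)) = ½·(75/4 + 33/2 + 33/4) = 87/4, so the R-coordinate is 1/2.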